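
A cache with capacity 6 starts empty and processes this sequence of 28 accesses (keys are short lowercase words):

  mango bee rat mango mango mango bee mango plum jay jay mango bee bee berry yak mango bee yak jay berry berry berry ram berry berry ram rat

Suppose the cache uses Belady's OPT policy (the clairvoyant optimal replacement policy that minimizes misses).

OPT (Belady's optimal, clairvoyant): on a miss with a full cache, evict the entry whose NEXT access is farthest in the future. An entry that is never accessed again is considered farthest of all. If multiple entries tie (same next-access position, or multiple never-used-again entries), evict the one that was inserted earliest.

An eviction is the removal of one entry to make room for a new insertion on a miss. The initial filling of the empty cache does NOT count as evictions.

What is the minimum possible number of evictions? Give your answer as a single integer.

OPT (Belady) simulation (capacity=6):
  1. access mango: MISS. Cache: [mango]
  2. access bee: MISS. Cache: [mango bee]
  3. access rat: MISS. Cache: [mango bee rat]
  4. access mango: HIT. Next use of mango: step 5. Cache: [mango bee rat]
  5. access mango: HIT. Next use of mango: step 6. Cache: [mango bee rat]
  6. access mango: HIT. Next use of mango: step 8. Cache: [mango bee rat]
  7. access bee: HIT. Next use of bee: step 13. Cache: [mango bee rat]
  8. access mango: HIT. Next use of mango: step 12. Cache: [mango bee rat]
  9. access plum: MISS. Cache: [mango bee rat plum]
  10. access jay: MISS. Cache: [mango bee rat plum jay]
  11. access jay: HIT. Next use of jay: step 20. Cache: [mango bee rat plum jay]
  12. access mango: HIT. Next use of mango: step 17. Cache: [mango bee rat plum jay]
  13. access bee: HIT. Next use of bee: step 14. Cache: [mango bee rat plum jay]
  14. access bee: HIT. Next use of bee: step 18. Cache: [mango bee rat plum jay]
  15. access berry: MISS. Cache: [mango bee rat plum jay berry]
  16. access yak: MISS, evict plum (next use: never). Cache: [mango bee rat jay berry yak]
  17. access mango: HIT. Next use of mango: never. Cache: [mango bee rat jay berry yak]
  18. access bee: HIT. Next use of bee: never. Cache: [mango bee rat jay berry yak]
  19. access yak: HIT. Next use of yak: never. Cache: [mango bee rat jay berry yak]
  20. access jay: HIT. Next use of jay: never. Cache: [mango bee rat jay berry yak]
  21. access berry: HIT. Next use of berry: step 22. Cache: [mango bee rat jay berry yak]
  22. access berry: HIT. Next use of berry: step 23. Cache: [mango bee rat jay berry yak]
  23. access berry: HIT. Next use of berry: step 25. Cache: [mango bee rat jay berry yak]
  24. access ram: MISS, evict mango (next use: never). Cache: [bee rat jay berry yak ram]
  25. access berry: HIT. Next use of berry: step 26. Cache: [bee rat jay berry yak ram]
  26. access berry: HIT. Next use of berry: never. Cache: [bee rat jay berry yak ram]
  27. access ram: HIT. Next use of ram: never. Cache: [bee rat jay berry yak ram]
  28. access rat: HIT. Next use of rat: never. Cache: [bee rat jay berry yak ram]
Total: 20 hits, 8 misses, 2 evictions

Answer: 2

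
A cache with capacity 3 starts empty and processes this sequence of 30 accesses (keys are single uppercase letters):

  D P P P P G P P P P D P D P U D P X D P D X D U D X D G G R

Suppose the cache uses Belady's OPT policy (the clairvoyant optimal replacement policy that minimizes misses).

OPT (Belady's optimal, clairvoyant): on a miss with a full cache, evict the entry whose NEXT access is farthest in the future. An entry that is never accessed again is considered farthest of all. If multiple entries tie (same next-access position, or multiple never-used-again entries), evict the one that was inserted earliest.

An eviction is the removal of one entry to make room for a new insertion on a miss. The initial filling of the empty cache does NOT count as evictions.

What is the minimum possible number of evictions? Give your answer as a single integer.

Answer: 5

Derivation:
OPT (Belady) simulation (capacity=3):
  1. access D: MISS. Cache: [D]
  2. access P: MISS. Cache: [D P]
  3. access P: HIT. Next use of P: step 4. Cache: [D P]
  4. access P: HIT. Next use of P: step 5. Cache: [D P]
  5. access P: HIT. Next use of P: step 7. Cache: [D P]
  6. access G: MISS. Cache: [D P G]
  7. access P: HIT. Next use of P: step 8. Cache: [D P G]
  8. access P: HIT. Next use of P: step 9. Cache: [D P G]
  9. access P: HIT. Next use of P: step 10. Cache: [D P G]
  10. access P: HIT. Next use of P: step 12. Cache: [D P G]
  11. access D: HIT. Next use of D: step 13. Cache: [D P G]
  12. access P: HIT. Next use of P: step 14. Cache: [D P G]
  13. access D: HIT. Next use of D: step 16. Cache: [D P G]
  14. access P: HIT. Next use of P: step 17. Cache: [D P G]
  15. access U: MISS, evict G (next use: step 28). Cache: [D P U]
  16. access D: HIT. Next use of D: step 19. Cache: [D P U]
  17. access P: HIT. Next use of P: step 20. Cache: [D P U]
  18. access X: MISS, evict U (next use: step 24). Cache: [D P X]
  19. access D: HIT. Next use of D: step 21. Cache: [D P X]
  20. access P: HIT. Next use of P: never. Cache: [D P X]
  21. access D: HIT. Next use of D: step 23. Cache: [D P X]
  22. access X: HIT. Next use of X: step 26. Cache: [D P X]
  23. access D: HIT. Next use of D: step 25. Cache: [D P X]
  24. access U: MISS, evict P (next use: never). Cache: [D X U]
  25. access D: HIT. Next use of D: step 27. Cache: [D X U]
  26. access X: HIT. Next use of X: never. Cache: [D X U]
  27. access D: HIT. Next use of D: never. Cache: [D X U]
  28. access G: MISS, evict D (next use: never). Cache: [X U G]
  29. access G: HIT. Next use of G: never. Cache: [X U G]
  30. access R: MISS, evict X (next use: never). Cache: [U G R]
Total: 22 hits, 8 misses, 5 evictions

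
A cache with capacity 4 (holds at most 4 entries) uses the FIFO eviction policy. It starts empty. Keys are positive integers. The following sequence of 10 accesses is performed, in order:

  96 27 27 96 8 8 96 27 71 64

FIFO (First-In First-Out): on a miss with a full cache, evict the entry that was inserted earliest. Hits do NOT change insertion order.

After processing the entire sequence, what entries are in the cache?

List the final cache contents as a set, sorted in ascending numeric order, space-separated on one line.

Answer: 8 27 64 71

Derivation:
FIFO simulation (capacity=4):
  1. access 96: MISS. Cache (old->new): [96]
  2. access 27: MISS. Cache (old->new): [96 27]
  3. access 27: HIT. Cache (old->new): [96 27]
  4. access 96: HIT. Cache (old->new): [96 27]
  5. access 8: MISS. Cache (old->new): [96 27 8]
  6. access 8: HIT. Cache (old->new): [96 27 8]
  7. access 96: HIT. Cache (old->new): [96 27 8]
  8. access 27: HIT. Cache (old->new): [96 27 8]
  9. access 71: MISS. Cache (old->new): [96 27 8 71]
  10. access 64: MISS, evict 96. Cache (old->new): [27 8 71 64]
Total: 5 hits, 5 misses, 1 evictions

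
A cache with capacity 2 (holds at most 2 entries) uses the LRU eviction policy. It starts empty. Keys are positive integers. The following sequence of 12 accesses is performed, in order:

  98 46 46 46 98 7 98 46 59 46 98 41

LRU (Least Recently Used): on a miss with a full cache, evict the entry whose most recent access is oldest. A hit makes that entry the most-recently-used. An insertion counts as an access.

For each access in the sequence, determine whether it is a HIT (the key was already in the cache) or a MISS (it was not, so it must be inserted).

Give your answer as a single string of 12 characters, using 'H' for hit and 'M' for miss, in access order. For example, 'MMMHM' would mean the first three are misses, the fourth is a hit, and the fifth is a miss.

Answer: MMHHHMHMMHMM

Derivation:
LRU simulation (capacity=2):
  1. access 98: MISS. Cache (LRU->MRU): [98]
  2. access 46: MISS. Cache (LRU->MRU): [98 46]
  3. access 46: HIT. Cache (LRU->MRU): [98 46]
  4. access 46: HIT. Cache (LRU->MRU): [98 46]
  5. access 98: HIT. Cache (LRU->MRU): [46 98]
  6. access 7: MISS, evict 46. Cache (LRU->MRU): [98 7]
  7. access 98: HIT. Cache (LRU->MRU): [7 98]
  8. access 46: MISS, evict 7. Cache (LRU->MRU): [98 46]
  9. access 59: MISS, evict 98. Cache (LRU->MRU): [46 59]
  10. access 46: HIT. Cache (LRU->MRU): [59 46]
  11. access 98: MISS, evict 59. Cache (LRU->MRU): [46 98]
  12. access 41: MISS, evict 46. Cache (LRU->MRU): [98 41]
Total: 5 hits, 7 misses, 5 evictions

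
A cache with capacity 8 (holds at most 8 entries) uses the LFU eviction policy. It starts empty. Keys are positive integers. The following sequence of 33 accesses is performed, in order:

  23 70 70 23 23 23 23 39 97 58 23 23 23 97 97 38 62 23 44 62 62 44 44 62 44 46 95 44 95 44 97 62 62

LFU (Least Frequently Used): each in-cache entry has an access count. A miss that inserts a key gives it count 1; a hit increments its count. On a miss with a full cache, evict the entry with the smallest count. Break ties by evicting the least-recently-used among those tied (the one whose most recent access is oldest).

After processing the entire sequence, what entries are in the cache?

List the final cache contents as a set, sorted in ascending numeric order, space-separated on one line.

Answer: 23 38 44 46 62 70 95 97

Derivation:
LFU simulation (capacity=8):
  1. access 23: MISS. Cache: [23(c=1)]
  2. access 70: MISS. Cache: [23(c=1) 70(c=1)]
  3. access 70: HIT, count now 2. Cache: [23(c=1) 70(c=2)]
  4. access 23: HIT, count now 2. Cache: [70(c=2) 23(c=2)]
  5. access 23: HIT, count now 3. Cache: [70(c=2) 23(c=3)]
  6. access 23: HIT, count now 4. Cache: [70(c=2) 23(c=4)]
  7. access 23: HIT, count now 5. Cache: [70(c=2) 23(c=5)]
  8. access 39: MISS. Cache: [39(c=1) 70(c=2) 23(c=5)]
  9. access 97: MISS. Cache: [39(c=1) 97(c=1) 70(c=2) 23(c=5)]
  10. access 58: MISS. Cache: [39(c=1) 97(c=1) 58(c=1) 70(c=2) 23(c=5)]
  11. access 23: HIT, count now 6. Cache: [39(c=1) 97(c=1) 58(c=1) 70(c=2) 23(c=6)]
  12. access 23: HIT, count now 7. Cache: [39(c=1) 97(c=1) 58(c=1) 70(c=2) 23(c=7)]
  13. access 23: HIT, count now 8. Cache: [39(c=1) 97(c=1) 58(c=1) 70(c=2) 23(c=8)]
  14. access 97: HIT, count now 2. Cache: [39(c=1) 58(c=1) 70(c=2) 97(c=2) 23(c=8)]
  15. access 97: HIT, count now 3. Cache: [39(c=1) 58(c=1) 70(c=2) 97(c=3) 23(c=8)]
  16. access 38: MISS. Cache: [39(c=1) 58(c=1) 38(c=1) 70(c=2) 97(c=3) 23(c=8)]
  17. access 62: MISS. Cache: [39(c=1) 58(c=1) 38(c=1) 62(c=1) 70(c=2) 97(c=3) 23(c=8)]
  18. access 23: HIT, count now 9. Cache: [39(c=1) 58(c=1) 38(c=1) 62(c=1) 70(c=2) 97(c=3) 23(c=9)]
  19. access 44: MISS. Cache: [39(c=1) 58(c=1) 38(c=1) 62(c=1) 44(c=1) 70(c=2) 97(c=3) 23(c=9)]
  20. access 62: HIT, count now 2. Cache: [39(c=1) 58(c=1) 38(c=1) 44(c=1) 70(c=2) 62(c=2) 97(c=3) 23(c=9)]
  21. access 62: HIT, count now 3. Cache: [39(c=1) 58(c=1) 38(c=1) 44(c=1) 70(c=2) 97(c=3) 62(c=3) 23(c=9)]
  22. access 44: HIT, count now 2. Cache: [39(c=1) 58(c=1) 38(c=1) 70(c=2) 44(c=2) 97(c=3) 62(c=3) 23(c=9)]
  23. access 44: HIT, count now 3. Cache: [39(c=1) 58(c=1) 38(c=1) 70(c=2) 97(c=3) 62(c=3) 44(c=3) 23(c=9)]
  24. access 62: HIT, count now 4. Cache: [39(c=1) 58(c=1) 38(c=1) 70(c=2) 97(c=3) 44(c=3) 62(c=4) 23(c=9)]
  25. access 44: HIT, count now 4. Cache: [39(c=1) 58(c=1) 38(c=1) 70(c=2) 97(c=3) 62(c=4) 44(c=4) 23(c=9)]
  26. access 46: MISS, evict 39(c=1). Cache: [58(c=1) 38(c=1) 46(c=1) 70(c=2) 97(c=3) 62(c=4) 44(c=4) 23(c=9)]
  27. access 95: MISS, evict 58(c=1). Cache: [38(c=1) 46(c=1) 95(c=1) 70(c=2) 97(c=3) 62(c=4) 44(c=4) 23(c=9)]
  28. access 44: HIT, count now 5. Cache: [38(c=1) 46(c=1) 95(c=1) 70(c=2) 97(c=3) 62(c=4) 44(c=5) 23(c=9)]
  29. access 95: HIT, count now 2. Cache: [38(c=1) 46(c=1) 70(c=2) 95(c=2) 97(c=3) 62(c=4) 44(c=5) 23(c=9)]
  30. access 44: HIT, count now 6. Cache: [38(c=1) 46(c=1) 70(c=2) 95(c=2) 97(c=3) 62(c=4) 44(c=6) 23(c=9)]
  31. access 97: HIT, count now 4. Cache: [38(c=1) 46(c=1) 70(c=2) 95(c=2) 62(c=4) 97(c=4) 44(c=6) 23(c=9)]
  32. access 62: HIT, count now 5. Cache: [38(c=1) 46(c=1) 70(c=2) 95(c=2) 97(c=4) 62(c=5) 44(c=6) 23(c=9)]
  33. access 62: HIT, count now 6. Cache: [38(c=1) 46(c=1) 70(c=2) 95(c=2) 97(c=4) 44(c=6) 62(c=6) 23(c=9)]
Total: 23 hits, 10 misses, 2 evictions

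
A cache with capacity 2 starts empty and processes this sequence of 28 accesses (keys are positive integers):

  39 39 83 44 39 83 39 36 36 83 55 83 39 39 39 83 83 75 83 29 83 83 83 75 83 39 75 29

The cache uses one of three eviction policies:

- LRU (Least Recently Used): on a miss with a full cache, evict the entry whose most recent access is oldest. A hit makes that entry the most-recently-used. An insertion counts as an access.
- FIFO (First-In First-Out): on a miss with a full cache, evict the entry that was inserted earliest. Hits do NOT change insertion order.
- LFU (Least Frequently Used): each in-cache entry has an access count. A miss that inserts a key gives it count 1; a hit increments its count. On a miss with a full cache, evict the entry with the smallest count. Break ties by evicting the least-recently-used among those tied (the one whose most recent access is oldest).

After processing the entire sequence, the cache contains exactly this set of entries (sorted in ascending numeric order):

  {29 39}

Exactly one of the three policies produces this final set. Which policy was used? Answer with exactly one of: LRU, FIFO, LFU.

Answer: LFU

Derivation:
Simulating under each policy and comparing final sets:
  LRU: final set = {29 75} -> differs
  FIFO: final set = {29 75} -> differs
  LFU: final set = {29 39} -> MATCHES target
Only LFU produces the target set.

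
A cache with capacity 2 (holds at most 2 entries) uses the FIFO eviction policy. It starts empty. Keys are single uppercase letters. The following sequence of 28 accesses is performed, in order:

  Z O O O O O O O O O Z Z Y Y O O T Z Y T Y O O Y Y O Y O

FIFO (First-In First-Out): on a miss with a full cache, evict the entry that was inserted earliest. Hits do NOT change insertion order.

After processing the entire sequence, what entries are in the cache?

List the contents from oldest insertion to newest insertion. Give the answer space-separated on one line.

Answer: O Y

Derivation:
FIFO simulation (capacity=2):
  1. access Z: MISS. Cache (old->new): [Z]
  2. access O: MISS. Cache (old->new): [Z O]
  3. access O: HIT. Cache (old->new): [Z O]
  4. access O: HIT. Cache (old->new): [Z O]
  5. access O: HIT. Cache (old->new): [Z O]
  6. access O: HIT. Cache (old->new): [Z O]
  7. access O: HIT. Cache (old->new): [Z O]
  8. access O: HIT. Cache (old->new): [Z O]
  9. access O: HIT. Cache (old->new): [Z O]
  10. access O: HIT. Cache (old->new): [Z O]
  11. access Z: HIT. Cache (old->new): [Z O]
  12. access Z: HIT. Cache (old->new): [Z O]
  13. access Y: MISS, evict Z. Cache (old->new): [O Y]
  14. access Y: HIT. Cache (old->new): [O Y]
  15. access O: HIT. Cache (old->new): [O Y]
  16. access O: HIT. Cache (old->new): [O Y]
  17. access T: MISS, evict O. Cache (old->new): [Y T]
  18. access Z: MISS, evict Y. Cache (old->new): [T Z]
  19. access Y: MISS, evict T. Cache (old->new): [Z Y]
  20. access T: MISS, evict Z. Cache (old->new): [Y T]
  21. access Y: HIT. Cache (old->new): [Y T]
  22. access O: MISS, evict Y. Cache (old->new): [T O]
  23. access O: HIT. Cache (old->new): [T O]
  24. access Y: MISS, evict T. Cache (old->new): [O Y]
  25. access Y: HIT. Cache (old->new): [O Y]
  26. access O: HIT. Cache (old->new): [O Y]
  27. access Y: HIT. Cache (old->new): [O Y]
  28. access O: HIT. Cache (old->new): [O Y]
Total: 19 hits, 9 misses, 7 evictions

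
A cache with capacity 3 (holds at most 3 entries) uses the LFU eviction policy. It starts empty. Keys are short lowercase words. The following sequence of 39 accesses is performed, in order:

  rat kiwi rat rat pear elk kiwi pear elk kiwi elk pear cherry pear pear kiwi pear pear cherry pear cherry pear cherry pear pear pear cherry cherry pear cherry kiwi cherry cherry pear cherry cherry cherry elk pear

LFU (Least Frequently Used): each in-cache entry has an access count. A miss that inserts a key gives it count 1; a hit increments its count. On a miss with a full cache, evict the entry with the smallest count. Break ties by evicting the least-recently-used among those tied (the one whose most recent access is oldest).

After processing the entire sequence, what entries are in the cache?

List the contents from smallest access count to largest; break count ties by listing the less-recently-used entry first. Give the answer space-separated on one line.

Answer: elk cherry pear

Derivation:
LFU simulation (capacity=3):
  1. access rat: MISS. Cache: [rat(c=1)]
  2. access kiwi: MISS. Cache: [rat(c=1) kiwi(c=1)]
  3. access rat: HIT, count now 2. Cache: [kiwi(c=1) rat(c=2)]
  4. access rat: HIT, count now 3. Cache: [kiwi(c=1) rat(c=3)]
  5. access pear: MISS. Cache: [kiwi(c=1) pear(c=1) rat(c=3)]
  6. access elk: MISS, evict kiwi(c=1). Cache: [pear(c=1) elk(c=1) rat(c=3)]
  7. access kiwi: MISS, evict pear(c=1). Cache: [elk(c=1) kiwi(c=1) rat(c=3)]
  8. access pear: MISS, evict elk(c=1). Cache: [kiwi(c=1) pear(c=1) rat(c=3)]
  9. access elk: MISS, evict kiwi(c=1). Cache: [pear(c=1) elk(c=1) rat(c=3)]
  10. access kiwi: MISS, evict pear(c=1). Cache: [elk(c=1) kiwi(c=1) rat(c=3)]
  11. access elk: HIT, count now 2. Cache: [kiwi(c=1) elk(c=2) rat(c=3)]
  12. access pear: MISS, evict kiwi(c=1). Cache: [pear(c=1) elk(c=2) rat(c=3)]
  13. access cherry: MISS, evict pear(c=1). Cache: [cherry(c=1) elk(c=2) rat(c=3)]
  14. access pear: MISS, evict cherry(c=1). Cache: [pear(c=1) elk(c=2) rat(c=3)]
  15. access pear: HIT, count now 2. Cache: [elk(c=2) pear(c=2) rat(c=3)]
  16. access kiwi: MISS, evict elk(c=2). Cache: [kiwi(c=1) pear(c=2) rat(c=3)]
  17. access pear: HIT, count now 3. Cache: [kiwi(c=1) rat(c=3) pear(c=3)]
  18. access pear: HIT, count now 4. Cache: [kiwi(c=1) rat(c=3) pear(c=4)]
  19. access cherry: MISS, evict kiwi(c=1). Cache: [cherry(c=1) rat(c=3) pear(c=4)]
  20. access pear: HIT, count now 5. Cache: [cherry(c=1) rat(c=3) pear(c=5)]
  21. access cherry: HIT, count now 2. Cache: [cherry(c=2) rat(c=3) pear(c=5)]
  22. access pear: HIT, count now 6. Cache: [cherry(c=2) rat(c=3) pear(c=6)]
  23. access cherry: HIT, count now 3. Cache: [rat(c=3) cherry(c=3) pear(c=6)]
  24. access pear: HIT, count now 7. Cache: [rat(c=3) cherry(c=3) pear(c=7)]
  25. access pear: HIT, count now 8. Cache: [rat(c=3) cherry(c=3) pear(c=8)]
  26. access pear: HIT, count now 9. Cache: [rat(c=3) cherry(c=3) pear(c=9)]
  27. access cherry: HIT, count now 4. Cache: [rat(c=3) cherry(c=4) pear(c=9)]
  28. access cherry: HIT, count now 5. Cache: [rat(c=3) cherry(c=5) pear(c=9)]
  29. access pear: HIT, count now 10. Cache: [rat(c=3) cherry(c=5) pear(c=10)]
  30. access cherry: HIT, count now 6. Cache: [rat(c=3) cherry(c=6) pear(c=10)]
  31. access kiwi: MISS, evict rat(c=3). Cache: [kiwi(c=1) cherry(c=6) pear(c=10)]
  32. access cherry: HIT, count now 7. Cache: [kiwi(c=1) cherry(c=7) pear(c=10)]
  33. access cherry: HIT, count now 8. Cache: [kiwi(c=1) cherry(c=8) pear(c=10)]
  34. access pear: HIT, count now 11. Cache: [kiwi(c=1) cherry(c=8) pear(c=11)]
  35. access cherry: HIT, count now 9. Cache: [kiwi(c=1) cherry(c=9) pear(c=11)]
  36. access cherry: HIT, count now 10. Cache: [kiwi(c=1) cherry(c=10) pear(c=11)]
  37. access cherry: HIT, count now 11. Cache: [kiwi(c=1) pear(c=11) cherry(c=11)]
  38. access elk: MISS, evict kiwi(c=1). Cache: [elk(c=1) pear(c=11) cherry(c=11)]
  39. access pear: HIT, count now 12. Cache: [elk(c=1) cherry(c=11) pear(c=12)]
Total: 24 hits, 15 misses, 12 evictions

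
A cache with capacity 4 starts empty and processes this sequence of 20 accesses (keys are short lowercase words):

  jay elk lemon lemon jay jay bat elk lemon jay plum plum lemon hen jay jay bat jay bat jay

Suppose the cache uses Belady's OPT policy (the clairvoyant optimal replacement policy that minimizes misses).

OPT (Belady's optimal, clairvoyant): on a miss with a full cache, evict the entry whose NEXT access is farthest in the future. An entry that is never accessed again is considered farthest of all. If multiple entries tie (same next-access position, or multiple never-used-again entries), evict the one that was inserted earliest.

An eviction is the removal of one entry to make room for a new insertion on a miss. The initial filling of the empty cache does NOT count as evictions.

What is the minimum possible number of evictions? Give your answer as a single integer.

OPT (Belady) simulation (capacity=4):
  1. access jay: MISS. Cache: [jay]
  2. access elk: MISS. Cache: [jay elk]
  3. access lemon: MISS. Cache: [jay elk lemon]
  4. access lemon: HIT. Next use of lemon: step 9. Cache: [jay elk lemon]
  5. access jay: HIT. Next use of jay: step 6. Cache: [jay elk lemon]
  6. access jay: HIT. Next use of jay: step 10. Cache: [jay elk lemon]
  7. access bat: MISS. Cache: [jay elk lemon bat]
  8. access elk: HIT. Next use of elk: never. Cache: [jay elk lemon bat]
  9. access lemon: HIT. Next use of lemon: step 13. Cache: [jay elk lemon bat]
  10. access jay: HIT. Next use of jay: step 15. Cache: [jay elk lemon bat]
  11. access plum: MISS, evict elk (next use: never). Cache: [jay lemon bat plum]
  12. access plum: HIT. Next use of plum: never. Cache: [jay lemon bat plum]
  13. access lemon: HIT. Next use of lemon: never. Cache: [jay lemon bat plum]
  14. access hen: MISS, evict lemon (next use: never). Cache: [jay bat plum hen]
  15. access jay: HIT. Next use of jay: step 16. Cache: [jay bat plum hen]
  16. access jay: HIT. Next use of jay: step 18. Cache: [jay bat plum hen]
  17. access bat: HIT. Next use of bat: step 19. Cache: [jay bat plum hen]
  18. access jay: HIT. Next use of jay: step 20. Cache: [jay bat plum hen]
  19. access bat: HIT. Next use of bat: never. Cache: [jay bat plum hen]
  20. access jay: HIT. Next use of jay: never. Cache: [jay bat plum hen]
Total: 14 hits, 6 misses, 2 evictions

Answer: 2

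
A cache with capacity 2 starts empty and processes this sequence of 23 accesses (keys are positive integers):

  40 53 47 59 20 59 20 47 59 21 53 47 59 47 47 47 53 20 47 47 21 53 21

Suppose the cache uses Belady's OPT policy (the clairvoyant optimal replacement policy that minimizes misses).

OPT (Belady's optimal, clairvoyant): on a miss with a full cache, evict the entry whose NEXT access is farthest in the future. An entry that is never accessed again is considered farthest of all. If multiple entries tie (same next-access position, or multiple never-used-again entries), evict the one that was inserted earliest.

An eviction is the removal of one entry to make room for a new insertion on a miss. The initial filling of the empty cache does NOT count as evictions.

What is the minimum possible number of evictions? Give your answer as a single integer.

Answer: 11

Derivation:
OPT (Belady) simulation (capacity=2):
  1. access 40: MISS. Cache: [40]
  2. access 53: MISS. Cache: [40 53]
  3. access 47: MISS, evict 40 (next use: never). Cache: [53 47]
  4. access 59: MISS, evict 53 (next use: step 11). Cache: [47 59]
  5. access 20: MISS, evict 47 (next use: step 8). Cache: [59 20]
  6. access 59: HIT. Next use of 59: step 9. Cache: [59 20]
  7. access 20: HIT. Next use of 20: step 18. Cache: [59 20]
  8. access 47: MISS, evict 20 (next use: step 18). Cache: [59 47]
  9. access 59: HIT. Next use of 59: step 13. Cache: [59 47]
  10. access 21: MISS, evict 59 (next use: step 13). Cache: [47 21]
  11. access 53: MISS, evict 21 (next use: step 21). Cache: [47 53]
  12. access 47: HIT. Next use of 47: step 14. Cache: [47 53]
  13. access 59: MISS, evict 53 (next use: step 17). Cache: [47 59]
  14. access 47: HIT. Next use of 47: step 15. Cache: [47 59]
  15. access 47: HIT. Next use of 47: step 16. Cache: [47 59]
  16. access 47: HIT. Next use of 47: step 19. Cache: [47 59]
  17. access 53: MISS, evict 59 (next use: never). Cache: [47 53]
  18. access 20: MISS, evict 53 (next use: step 22). Cache: [47 20]
  19. access 47: HIT. Next use of 47: step 20. Cache: [47 20]
  20. access 47: HIT. Next use of 47: never. Cache: [47 20]
  21. access 21: MISS, evict 47 (next use: never). Cache: [20 21]
  22. access 53: MISS, evict 20 (next use: never). Cache: [21 53]
  23. access 21: HIT. Next use of 21: never. Cache: [21 53]
Total: 10 hits, 13 misses, 11 evictions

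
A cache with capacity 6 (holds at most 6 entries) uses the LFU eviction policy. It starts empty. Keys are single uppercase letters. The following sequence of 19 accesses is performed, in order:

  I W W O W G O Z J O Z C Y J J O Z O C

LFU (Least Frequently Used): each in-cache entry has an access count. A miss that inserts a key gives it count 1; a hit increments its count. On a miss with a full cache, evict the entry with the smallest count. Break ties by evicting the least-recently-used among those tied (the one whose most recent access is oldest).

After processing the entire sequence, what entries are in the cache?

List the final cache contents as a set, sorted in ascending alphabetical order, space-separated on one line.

Answer: C J O W Y Z

Derivation:
LFU simulation (capacity=6):
  1. access I: MISS. Cache: [I(c=1)]
  2. access W: MISS. Cache: [I(c=1) W(c=1)]
  3. access W: HIT, count now 2. Cache: [I(c=1) W(c=2)]
  4. access O: MISS. Cache: [I(c=1) O(c=1) W(c=2)]
  5. access W: HIT, count now 3. Cache: [I(c=1) O(c=1) W(c=3)]
  6. access G: MISS. Cache: [I(c=1) O(c=1) G(c=1) W(c=3)]
  7. access O: HIT, count now 2. Cache: [I(c=1) G(c=1) O(c=2) W(c=3)]
  8. access Z: MISS. Cache: [I(c=1) G(c=1) Z(c=1) O(c=2) W(c=3)]
  9. access J: MISS. Cache: [I(c=1) G(c=1) Z(c=1) J(c=1) O(c=2) W(c=3)]
  10. access O: HIT, count now 3. Cache: [I(c=1) G(c=1) Z(c=1) J(c=1) W(c=3) O(c=3)]
  11. access Z: HIT, count now 2. Cache: [I(c=1) G(c=1) J(c=1) Z(c=2) W(c=3) O(c=3)]
  12. access C: MISS, evict I(c=1). Cache: [G(c=1) J(c=1) C(c=1) Z(c=2) W(c=3) O(c=3)]
  13. access Y: MISS, evict G(c=1). Cache: [J(c=1) C(c=1) Y(c=1) Z(c=2) W(c=3) O(c=3)]
  14. access J: HIT, count now 2. Cache: [C(c=1) Y(c=1) Z(c=2) J(c=2) W(c=3) O(c=3)]
  15. access J: HIT, count now 3. Cache: [C(c=1) Y(c=1) Z(c=2) W(c=3) O(c=3) J(c=3)]
  16. access O: HIT, count now 4. Cache: [C(c=1) Y(c=1) Z(c=2) W(c=3) J(c=3) O(c=4)]
  17. access Z: HIT, count now 3. Cache: [C(c=1) Y(c=1) W(c=3) J(c=3) Z(c=3) O(c=4)]
  18. access O: HIT, count now 5. Cache: [C(c=1) Y(c=1) W(c=3) J(c=3) Z(c=3) O(c=5)]
  19. access C: HIT, count now 2. Cache: [Y(c=1) C(c=2) W(c=3) J(c=3) Z(c=3) O(c=5)]
Total: 11 hits, 8 misses, 2 evictions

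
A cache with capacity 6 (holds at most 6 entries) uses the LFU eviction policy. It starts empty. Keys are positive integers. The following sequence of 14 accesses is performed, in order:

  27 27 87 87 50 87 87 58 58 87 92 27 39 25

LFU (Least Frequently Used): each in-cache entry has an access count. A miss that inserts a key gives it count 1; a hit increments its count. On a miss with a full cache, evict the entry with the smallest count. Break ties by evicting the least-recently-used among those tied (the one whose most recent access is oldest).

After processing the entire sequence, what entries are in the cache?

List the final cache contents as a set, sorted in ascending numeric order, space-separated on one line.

Answer: 25 27 39 58 87 92

Derivation:
LFU simulation (capacity=6):
  1. access 27: MISS. Cache: [27(c=1)]
  2. access 27: HIT, count now 2. Cache: [27(c=2)]
  3. access 87: MISS. Cache: [87(c=1) 27(c=2)]
  4. access 87: HIT, count now 2. Cache: [27(c=2) 87(c=2)]
  5. access 50: MISS. Cache: [50(c=1) 27(c=2) 87(c=2)]
  6. access 87: HIT, count now 3. Cache: [50(c=1) 27(c=2) 87(c=3)]
  7. access 87: HIT, count now 4. Cache: [50(c=1) 27(c=2) 87(c=4)]
  8. access 58: MISS. Cache: [50(c=1) 58(c=1) 27(c=2) 87(c=4)]
  9. access 58: HIT, count now 2. Cache: [50(c=1) 27(c=2) 58(c=2) 87(c=4)]
  10. access 87: HIT, count now 5. Cache: [50(c=1) 27(c=2) 58(c=2) 87(c=5)]
  11. access 92: MISS. Cache: [50(c=1) 92(c=1) 27(c=2) 58(c=2) 87(c=5)]
  12. access 27: HIT, count now 3. Cache: [50(c=1) 92(c=1) 58(c=2) 27(c=3) 87(c=5)]
  13. access 39: MISS. Cache: [50(c=1) 92(c=1) 39(c=1) 58(c=2) 27(c=3) 87(c=5)]
  14. access 25: MISS, evict 50(c=1). Cache: [92(c=1) 39(c=1) 25(c=1) 58(c=2) 27(c=3) 87(c=5)]
Total: 7 hits, 7 misses, 1 evictions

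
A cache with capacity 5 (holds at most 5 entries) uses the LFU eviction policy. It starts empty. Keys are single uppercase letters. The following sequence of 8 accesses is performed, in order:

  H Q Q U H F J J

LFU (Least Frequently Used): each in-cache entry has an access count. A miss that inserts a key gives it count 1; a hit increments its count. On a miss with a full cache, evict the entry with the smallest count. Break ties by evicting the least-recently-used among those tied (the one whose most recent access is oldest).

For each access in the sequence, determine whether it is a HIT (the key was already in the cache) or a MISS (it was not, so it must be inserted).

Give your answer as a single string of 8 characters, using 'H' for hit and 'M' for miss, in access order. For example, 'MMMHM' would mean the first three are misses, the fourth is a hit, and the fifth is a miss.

Answer: MMHMHMMH

Derivation:
LFU simulation (capacity=5):
  1. access H: MISS. Cache: [H(c=1)]
  2. access Q: MISS. Cache: [H(c=1) Q(c=1)]
  3. access Q: HIT, count now 2. Cache: [H(c=1) Q(c=2)]
  4. access U: MISS. Cache: [H(c=1) U(c=1) Q(c=2)]
  5. access H: HIT, count now 2. Cache: [U(c=1) Q(c=2) H(c=2)]
  6. access F: MISS. Cache: [U(c=1) F(c=1) Q(c=2) H(c=2)]
  7. access J: MISS. Cache: [U(c=1) F(c=1) J(c=1) Q(c=2) H(c=2)]
  8. access J: HIT, count now 2. Cache: [U(c=1) F(c=1) Q(c=2) H(c=2) J(c=2)]
Total: 3 hits, 5 misses, 0 evictions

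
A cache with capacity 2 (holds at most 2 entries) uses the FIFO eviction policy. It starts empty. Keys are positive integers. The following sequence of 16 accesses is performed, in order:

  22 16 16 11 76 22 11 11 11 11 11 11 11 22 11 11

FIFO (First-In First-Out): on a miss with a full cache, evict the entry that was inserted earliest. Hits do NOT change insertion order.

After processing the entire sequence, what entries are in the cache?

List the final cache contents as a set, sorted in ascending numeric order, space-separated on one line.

Answer: 11 22

Derivation:
FIFO simulation (capacity=2):
  1. access 22: MISS. Cache (old->new): [22]
  2. access 16: MISS. Cache (old->new): [22 16]
  3. access 16: HIT. Cache (old->new): [22 16]
  4. access 11: MISS, evict 22. Cache (old->new): [16 11]
  5. access 76: MISS, evict 16. Cache (old->new): [11 76]
  6. access 22: MISS, evict 11. Cache (old->new): [76 22]
  7. access 11: MISS, evict 76. Cache (old->new): [22 11]
  8. access 11: HIT. Cache (old->new): [22 11]
  9. access 11: HIT. Cache (old->new): [22 11]
  10. access 11: HIT. Cache (old->new): [22 11]
  11. access 11: HIT. Cache (old->new): [22 11]
  12. access 11: HIT. Cache (old->new): [22 11]
  13. access 11: HIT. Cache (old->new): [22 11]
  14. access 22: HIT. Cache (old->new): [22 11]
  15. access 11: HIT. Cache (old->new): [22 11]
  16. access 11: HIT. Cache (old->new): [22 11]
Total: 10 hits, 6 misses, 4 evictions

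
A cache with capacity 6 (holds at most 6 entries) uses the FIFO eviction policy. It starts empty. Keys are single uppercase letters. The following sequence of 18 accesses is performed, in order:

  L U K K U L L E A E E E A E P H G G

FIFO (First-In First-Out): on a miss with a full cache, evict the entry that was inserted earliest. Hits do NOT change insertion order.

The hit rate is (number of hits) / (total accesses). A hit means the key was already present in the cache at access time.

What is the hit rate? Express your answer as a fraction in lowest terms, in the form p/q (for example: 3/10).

FIFO simulation (capacity=6):
  1. access L: MISS. Cache (old->new): [L]
  2. access U: MISS. Cache (old->new): [L U]
  3. access K: MISS. Cache (old->new): [L U K]
  4. access K: HIT. Cache (old->new): [L U K]
  5. access U: HIT. Cache (old->new): [L U K]
  6. access L: HIT. Cache (old->new): [L U K]
  7. access L: HIT. Cache (old->new): [L U K]
  8. access E: MISS. Cache (old->new): [L U K E]
  9. access A: MISS. Cache (old->new): [L U K E A]
  10. access E: HIT. Cache (old->new): [L U K E A]
  11. access E: HIT. Cache (old->new): [L U K E A]
  12. access E: HIT. Cache (old->new): [L U K E A]
  13. access A: HIT. Cache (old->new): [L U K E A]
  14. access E: HIT. Cache (old->new): [L U K E A]
  15. access P: MISS. Cache (old->new): [L U K E A P]
  16. access H: MISS, evict L. Cache (old->new): [U K E A P H]
  17. access G: MISS, evict U. Cache (old->new): [K E A P H G]
  18. access G: HIT. Cache (old->new): [K E A P H G]
Total: 10 hits, 8 misses, 2 evictions

Hit rate = 10/18 = 5/9

Answer: 5/9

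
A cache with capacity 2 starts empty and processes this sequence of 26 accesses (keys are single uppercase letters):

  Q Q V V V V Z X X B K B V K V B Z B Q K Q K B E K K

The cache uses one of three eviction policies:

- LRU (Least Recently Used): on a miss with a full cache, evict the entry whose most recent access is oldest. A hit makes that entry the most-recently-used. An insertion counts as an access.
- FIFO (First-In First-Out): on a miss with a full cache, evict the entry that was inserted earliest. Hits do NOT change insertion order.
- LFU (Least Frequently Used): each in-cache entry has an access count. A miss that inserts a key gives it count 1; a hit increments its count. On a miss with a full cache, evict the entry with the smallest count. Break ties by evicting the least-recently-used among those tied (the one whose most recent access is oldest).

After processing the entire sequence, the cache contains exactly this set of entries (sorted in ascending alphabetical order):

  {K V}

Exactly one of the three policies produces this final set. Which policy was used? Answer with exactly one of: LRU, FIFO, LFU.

Answer: LFU

Derivation:
Simulating under each policy and comparing final sets:
  LRU: final set = {E K} -> differs
  FIFO: final set = {E K} -> differs
  LFU: final set = {K V} -> MATCHES target
Only LFU produces the target set.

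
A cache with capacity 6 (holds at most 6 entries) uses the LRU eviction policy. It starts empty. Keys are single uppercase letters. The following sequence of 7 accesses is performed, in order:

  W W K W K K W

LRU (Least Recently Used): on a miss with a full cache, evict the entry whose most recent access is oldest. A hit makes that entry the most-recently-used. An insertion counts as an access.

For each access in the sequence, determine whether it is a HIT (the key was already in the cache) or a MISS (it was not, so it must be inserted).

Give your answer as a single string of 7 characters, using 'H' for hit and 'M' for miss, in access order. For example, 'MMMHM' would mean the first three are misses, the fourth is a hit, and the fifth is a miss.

Answer: MHMHHHH

Derivation:
LRU simulation (capacity=6):
  1. access W: MISS. Cache (LRU->MRU): [W]
  2. access W: HIT. Cache (LRU->MRU): [W]
  3. access K: MISS. Cache (LRU->MRU): [W K]
  4. access W: HIT. Cache (LRU->MRU): [K W]
  5. access K: HIT. Cache (LRU->MRU): [W K]
  6. access K: HIT. Cache (LRU->MRU): [W K]
  7. access W: HIT. Cache (LRU->MRU): [K W]
Total: 5 hits, 2 misses, 0 evictions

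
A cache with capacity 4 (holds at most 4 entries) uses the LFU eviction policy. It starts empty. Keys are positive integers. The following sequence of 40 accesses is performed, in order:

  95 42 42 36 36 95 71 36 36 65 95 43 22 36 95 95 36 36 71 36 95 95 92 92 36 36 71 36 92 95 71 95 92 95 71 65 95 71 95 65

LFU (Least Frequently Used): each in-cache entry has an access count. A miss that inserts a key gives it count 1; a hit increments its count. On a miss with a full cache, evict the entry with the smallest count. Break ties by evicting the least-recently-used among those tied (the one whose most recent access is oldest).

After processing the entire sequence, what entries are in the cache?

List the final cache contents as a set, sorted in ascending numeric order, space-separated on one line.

Answer: 36 65 92 95

Derivation:
LFU simulation (capacity=4):
  1. access 95: MISS. Cache: [95(c=1)]
  2. access 42: MISS. Cache: [95(c=1) 42(c=1)]
  3. access 42: HIT, count now 2. Cache: [95(c=1) 42(c=2)]
  4. access 36: MISS. Cache: [95(c=1) 36(c=1) 42(c=2)]
  5. access 36: HIT, count now 2. Cache: [95(c=1) 42(c=2) 36(c=2)]
  6. access 95: HIT, count now 2. Cache: [42(c=2) 36(c=2) 95(c=2)]
  7. access 71: MISS. Cache: [71(c=1) 42(c=2) 36(c=2) 95(c=2)]
  8. access 36: HIT, count now 3. Cache: [71(c=1) 42(c=2) 95(c=2) 36(c=3)]
  9. access 36: HIT, count now 4. Cache: [71(c=1) 42(c=2) 95(c=2) 36(c=4)]
  10. access 65: MISS, evict 71(c=1). Cache: [65(c=1) 42(c=2) 95(c=2) 36(c=4)]
  11. access 95: HIT, count now 3. Cache: [65(c=1) 42(c=2) 95(c=3) 36(c=4)]
  12. access 43: MISS, evict 65(c=1). Cache: [43(c=1) 42(c=2) 95(c=3) 36(c=4)]
  13. access 22: MISS, evict 43(c=1). Cache: [22(c=1) 42(c=2) 95(c=3) 36(c=4)]
  14. access 36: HIT, count now 5. Cache: [22(c=1) 42(c=2) 95(c=3) 36(c=5)]
  15. access 95: HIT, count now 4. Cache: [22(c=1) 42(c=2) 95(c=4) 36(c=5)]
  16. access 95: HIT, count now 5. Cache: [22(c=1) 42(c=2) 36(c=5) 95(c=5)]
  17. access 36: HIT, count now 6. Cache: [22(c=1) 42(c=2) 95(c=5) 36(c=6)]
  18. access 36: HIT, count now 7. Cache: [22(c=1) 42(c=2) 95(c=5) 36(c=7)]
  19. access 71: MISS, evict 22(c=1). Cache: [71(c=1) 42(c=2) 95(c=5) 36(c=7)]
  20. access 36: HIT, count now 8. Cache: [71(c=1) 42(c=2) 95(c=5) 36(c=8)]
  21. access 95: HIT, count now 6. Cache: [71(c=1) 42(c=2) 95(c=6) 36(c=8)]
  22. access 95: HIT, count now 7. Cache: [71(c=1) 42(c=2) 95(c=7) 36(c=8)]
  23. access 92: MISS, evict 71(c=1). Cache: [92(c=1) 42(c=2) 95(c=7) 36(c=8)]
  24. access 92: HIT, count now 2. Cache: [42(c=2) 92(c=2) 95(c=7) 36(c=8)]
  25. access 36: HIT, count now 9. Cache: [42(c=2) 92(c=2) 95(c=7) 36(c=9)]
  26. access 36: HIT, count now 10. Cache: [42(c=2) 92(c=2) 95(c=7) 36(c=10)]
  27. access 71: MISS, evict 42(c=2). Cache: [71(c=1) 92(c=2) 95(c=7) 36(c=10)]
  28. access 36: HIT, count now 11. Cache: [71(c=1) 92(c=2) 95(c=7) 36(c=11)]
  29. access 92: HIT, count now 3. Cache: [71(c=1) 92(c=3) 95(c=7) 36(c=11)]
  30. access 95: HIT, count now 8. Cache: [71(c=1) 92(c=3) 95(c=8) 36(c=11)]
  31. access 71: HIT, count now 2. Cache: [71(c=2) 92(c=3) 95(c=8) 36(c=11)]
  32. access 95: HIT, count now 9. Cache: [71(c=2) 92(c=3) 95(c=9) 36(c=11)]
  33. access 92: HIT, count now 4. Cache: [71(c=2) 92(c=4) 95(c=9) 36(c=11)]
  34. access 95: HIT, count now 10. Cache: [71(c=2) 92(c=4) 95(c=10) 36(c=11)]
  35. access 71: HIT, count now 3. Cache: [71(c=3) 92(c=4) 95(c=10) 36(c=11)]
  36. access 65: MISS, evict 71(c=3). Cache: [65(c=1) 92(c=4) 95(c=10) 36(c=11)]
  37. access 95: HIT, count now 11. Cache: [65(c=1) 92(c=4) 36(c=11) 95(c=11)]
  38. access 71: MISS, evict 65(c=1). Cache: [71(c=1) 92(c=4) 36(c=11) 95(c=11)]
  39. access 95: HIT, count now 12. Cache: [71(c=1) 92(c=4) 36(c=11) 95(c=12)]
  40. access 65: MISS, evict 71(c=1). Cache: [65(c=1) 92(c=4) 36(c=11) 95(c=12)]
Total: 27 hits, 13 misses, 9 evictions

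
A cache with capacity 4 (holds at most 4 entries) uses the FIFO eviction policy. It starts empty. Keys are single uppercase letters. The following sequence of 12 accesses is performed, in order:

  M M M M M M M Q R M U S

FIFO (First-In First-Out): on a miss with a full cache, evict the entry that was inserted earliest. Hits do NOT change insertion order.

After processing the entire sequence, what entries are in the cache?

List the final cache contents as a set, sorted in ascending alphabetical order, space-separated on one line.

Answer: Q R S U

Derivation:
FIFO simulation (capacity=4):
  1. access M: MISS. Cache (old->new): [M]
  2. access M: HIT. Cache (old->new): [M]
  3. access M: HIT. Cache (old->new): [M]
  4. access M: HIT. Cache (old->new): [M]
  5. access M: HIT. Cache (old->new): [M]
  6. access M: HIT. Cache (old->new): [M]
  7. access M: HIT. Cache (old->new): [M]
  8. access Q: MISS. Cache (old->new): [M Q]
  9. access R: MISS. Cache (old->new): [M Q R]
  10. access M: HIT. Cache (old->new): [M Q R]
  11. access U: MISS. Cache (old->new): [M Q R U]
  12. access S: MISS, evict M. Cache (old->new): [Q R U S]
Total: 7 hits, 5 misses, 1 evictions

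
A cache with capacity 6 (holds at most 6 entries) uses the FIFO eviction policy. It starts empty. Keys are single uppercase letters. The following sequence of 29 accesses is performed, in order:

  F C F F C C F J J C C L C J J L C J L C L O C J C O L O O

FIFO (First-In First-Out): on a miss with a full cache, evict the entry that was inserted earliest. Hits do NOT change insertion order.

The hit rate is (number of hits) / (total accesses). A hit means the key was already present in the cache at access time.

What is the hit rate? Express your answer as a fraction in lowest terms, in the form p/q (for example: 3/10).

Answer: 24/29

Derivation:
FIFO simulation (capacity=6):
  1. access F: MISS. Cache (old->new): [F]
  2. access C: MISS. Cache (old->new): [F C]
  3. access F: HIT. Cache (old->new): [F C]
  4. access F: HIT. Cache (old->new): [F C]
  5. access C: HIT. Cache (old->new): [F C]
  6. access C: HIT. Cache (old->new): [F C]
  7. access F: HIT. Cache (old->new): [F C]
  8. access J: MISS. Cache (old->new): [F C J]
  9. access J: HIT. Cache (old->new): [F C J]
  10. access C: HIT. Cache (old->new): [F C J]
  11. access C: HIT. Cache (old->new): [F C J]
  12. access L: MISS. Cache (old->new): [F C J L]
  13. access C: HIT. Cache (old->new): [F C J L]
  14. access J: HIT. Cache (old->new): [F C J L]
  15. access J: HIT. Cache (old->new): [F C J L]
  16. access L: HIT. Cache (old->new): [F C J L]
  17. access C: HIT. Cache (old->new): [F C J L]
  18. access J: HIT. Cache (old->new): [F C J L]
  19. access L: HIT. Cache (old->new): [F C J L]
  20. access C: HIT. Cache (old->new): [F C J L]
  21. access L: HIT. Cache (old->new): [F C J L]
  22. access O: MISS. Cache (old->new): [F C J L O]
  23. access C: HIT. Cache (old->new): [F C J L O]
  24. access J: HIT. Cache (old->new): [F C J L O]
  25. access C: HIT. Cache (old->new): [F C J L O]
  26. access O: HIT. Cache (old->new): [F C J L O]
  27. access L: HIT. Cache (old->new): [F C J L O]
  28. access O: HIT. Cache (old->new): [F C J L O]
  29. access O: HIT. Cache (old->new): [F C J L O]
Total: 24 hits, 5 misses, 0 evictions

Hit rate = 24/29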